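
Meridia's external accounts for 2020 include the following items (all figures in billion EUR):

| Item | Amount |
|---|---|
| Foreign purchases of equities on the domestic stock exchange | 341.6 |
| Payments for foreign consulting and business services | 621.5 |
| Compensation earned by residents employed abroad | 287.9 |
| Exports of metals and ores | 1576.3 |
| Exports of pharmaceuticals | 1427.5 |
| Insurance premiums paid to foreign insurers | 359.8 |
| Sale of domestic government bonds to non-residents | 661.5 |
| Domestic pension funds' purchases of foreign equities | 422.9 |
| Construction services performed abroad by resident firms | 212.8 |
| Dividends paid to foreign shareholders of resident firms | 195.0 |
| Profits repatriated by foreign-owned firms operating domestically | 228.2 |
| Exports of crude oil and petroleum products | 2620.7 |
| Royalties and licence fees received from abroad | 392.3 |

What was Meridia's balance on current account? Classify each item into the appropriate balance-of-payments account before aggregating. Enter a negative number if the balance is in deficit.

5113.0

Goods: 1576.3 + 2620.7 + 1427.5 = 5624.5
Services: 212.8 - 621.5 + 392.3 - 359.8 = -376.2
Primary income: -228.2 - 195.0 + 287.9 = -135.3
Current account = 5624.5 + (-376.2) + (-135.3) = 5113.0
(Excluded from the current account — financial account: foreign purchases of equities on the domestic stock exchange 341.6, sale of domestic government bonds to non-residents 661.5, domestic pension funds' purchases of foreign equities 422.9.)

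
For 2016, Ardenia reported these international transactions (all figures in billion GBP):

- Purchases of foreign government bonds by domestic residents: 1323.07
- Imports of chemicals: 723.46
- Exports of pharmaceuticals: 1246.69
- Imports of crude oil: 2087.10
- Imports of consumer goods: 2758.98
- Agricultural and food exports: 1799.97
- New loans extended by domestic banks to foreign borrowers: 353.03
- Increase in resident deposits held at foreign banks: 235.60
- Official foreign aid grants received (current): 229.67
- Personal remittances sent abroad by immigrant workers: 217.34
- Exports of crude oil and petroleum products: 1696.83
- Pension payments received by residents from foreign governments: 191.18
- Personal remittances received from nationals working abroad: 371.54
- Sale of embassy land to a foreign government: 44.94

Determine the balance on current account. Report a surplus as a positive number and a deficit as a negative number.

-251.00

Goods: -2758.98 + 1696.83 + 1246.69 - 723.46 + 1799.97 - 2087.10 = -826.05
Secondary income: -217.34 + 371.54 + 229.67 + 191.18 = 575.05
Current account = (-826.05) + 575.05 = -251.00
(Excluded from the current account — financial account: purchases of foreign government bonds by domestic residents 1323.07, new loans extended by domestic banks to foreign borrowers 353.03, increase in resident deposits held at foreign banks 235.60; capital account: sale of embassy land to a foreign government 44.94.)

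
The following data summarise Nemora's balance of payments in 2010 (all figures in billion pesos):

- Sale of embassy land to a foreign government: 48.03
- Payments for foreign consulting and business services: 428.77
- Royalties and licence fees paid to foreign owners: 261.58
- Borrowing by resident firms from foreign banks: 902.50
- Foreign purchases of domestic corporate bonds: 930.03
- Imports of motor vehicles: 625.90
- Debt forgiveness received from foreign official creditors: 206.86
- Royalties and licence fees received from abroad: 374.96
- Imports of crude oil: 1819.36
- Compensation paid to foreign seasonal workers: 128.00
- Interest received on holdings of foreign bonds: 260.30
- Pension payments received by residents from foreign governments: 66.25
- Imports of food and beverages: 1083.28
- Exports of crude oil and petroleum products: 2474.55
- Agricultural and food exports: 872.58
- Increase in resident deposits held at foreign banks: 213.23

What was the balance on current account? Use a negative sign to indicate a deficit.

Goods: 872.58 - 625.90 - 1819.36 - 1083.28 + 2474.55 = -181.41
Services: -428.77 + 374.96 - 261.58 = -315.39
Primary income: -128.00 + 260.30 = 132.30
Secondary income: 66.25
Current account = (-181.41) + (-315.39) + 132.30 + 66.25 = -298.25
(Excluded from the current account — capital account: sale of embassy land to a foreign government 48.03, debt forgiveness received from foreign official creditors 206.86; financial account: borrowing by resident firms from foreign banks 902.50, foreign purchases of domestic corporate bonds 930.03, increase in resident deposits held at foreign banks 213.23.)

-298.25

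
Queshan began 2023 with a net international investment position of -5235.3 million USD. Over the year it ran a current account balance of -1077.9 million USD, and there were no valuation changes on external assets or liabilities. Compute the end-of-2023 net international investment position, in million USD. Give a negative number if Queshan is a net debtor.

With no valuation effects, change in NIIP = current account = -1077.9
End-of-year NIIP = -5235.3 + (-1077.9) = -6313.2

-6313.2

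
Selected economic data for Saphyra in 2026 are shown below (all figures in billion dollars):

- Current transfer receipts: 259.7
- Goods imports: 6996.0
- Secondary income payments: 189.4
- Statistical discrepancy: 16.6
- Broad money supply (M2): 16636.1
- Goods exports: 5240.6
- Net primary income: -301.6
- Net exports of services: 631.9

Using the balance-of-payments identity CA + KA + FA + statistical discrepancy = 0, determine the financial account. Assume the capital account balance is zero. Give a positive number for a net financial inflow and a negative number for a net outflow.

Goods balance = 5240.6 - 6996.0 = -1755.4
Services balance = 631.9
Trade balance (goods + services) = -1755.4 + 631.9 = -1123.5
Net primary income = -301.6
Net secondary income = 259.7 - 189.4 = 70.3
Current account = -1123.5 + (-301.6) + 70.3 = -1354.8
Financial account = -(-1354.8 + 16.6) = 1338.2

1338.2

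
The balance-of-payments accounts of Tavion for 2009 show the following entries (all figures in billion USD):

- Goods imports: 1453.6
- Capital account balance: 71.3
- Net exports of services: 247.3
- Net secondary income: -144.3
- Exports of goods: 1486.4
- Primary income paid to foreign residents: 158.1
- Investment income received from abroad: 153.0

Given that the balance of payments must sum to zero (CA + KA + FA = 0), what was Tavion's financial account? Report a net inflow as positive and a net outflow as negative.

-202.0

Goods balance = 1486.4 - 1453.6 = 32.8
Services balance = 247.3
Trade balance (goods + services) = 32.8 + 247.3 = 280.1
Net primary income = 153.0 - 158.1 = -5.1
Net secondary income = -144.3
Current account = 280.1 + (-5.1) + (-144.3) = 130.7
Financial account = -(130.7 + 71.3) = -202.0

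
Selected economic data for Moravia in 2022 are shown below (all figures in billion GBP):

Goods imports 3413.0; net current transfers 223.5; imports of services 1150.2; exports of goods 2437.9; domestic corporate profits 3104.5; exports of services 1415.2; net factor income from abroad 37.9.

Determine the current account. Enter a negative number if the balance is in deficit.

-448.7

Goods balance = 2437.9 - 3413.0 = -975.1
Services balance = 1415.2 - 1150.2 = 265.0
Trade balance (goods + services) = -975.1 + 265.0 = -710.1
Net primary income = 37.9
Net secondary income = 223.5
Current account = -710.1 + 37.9 + 223.5 = -448.7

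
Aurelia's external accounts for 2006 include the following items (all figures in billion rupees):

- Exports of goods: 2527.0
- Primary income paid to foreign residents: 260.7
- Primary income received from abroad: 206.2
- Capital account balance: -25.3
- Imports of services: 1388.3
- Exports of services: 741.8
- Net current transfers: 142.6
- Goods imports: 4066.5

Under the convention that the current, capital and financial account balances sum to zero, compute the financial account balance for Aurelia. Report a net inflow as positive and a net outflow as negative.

2123.2

Goods balance = 2527.0 - 4066.5 = -1539.5
Services balance = 741.8 - 1388.3 = -646.5
Trade balance (goods + services) = -1539.5 + (-646.5) = -2186.0
Net primary income = 206.2 - 260.7 = -54.5
Net secondary income = 142.6
Current account = -2186.0 + (-54.5) + 142.6 = -2097.9
Financial account = -(-2097.9 + (-25.3)) = 2123.2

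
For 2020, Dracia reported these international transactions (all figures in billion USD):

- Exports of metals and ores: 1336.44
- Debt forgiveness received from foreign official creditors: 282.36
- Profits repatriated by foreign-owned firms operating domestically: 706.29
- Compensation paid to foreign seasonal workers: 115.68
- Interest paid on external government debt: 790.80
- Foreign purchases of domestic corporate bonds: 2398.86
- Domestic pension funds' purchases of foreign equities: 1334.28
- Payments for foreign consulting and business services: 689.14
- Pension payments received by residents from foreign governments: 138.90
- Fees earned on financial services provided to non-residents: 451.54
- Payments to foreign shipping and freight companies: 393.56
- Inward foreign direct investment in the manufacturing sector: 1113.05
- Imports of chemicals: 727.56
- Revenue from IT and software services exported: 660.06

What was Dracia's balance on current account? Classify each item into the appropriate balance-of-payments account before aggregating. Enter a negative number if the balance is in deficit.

-836.09

Goods: -727.56 + 1336.44 = 608.88
Services: 451.54 + 660.06 - 689.14 - 393.56 = 28.90
Primary income: -115.68 - 790.80 - 706.29 = -1612.77
Secondary income: 138.90
Current account = 608.88 + 28.90 + (-1612.77) + 138.90 = -836.09
(Excluded from the current account — capital account: debt forgiveness received from foreign official creditors 282.36; financial account: foreign purchases of domestic corporate bonds 2398.86, domestic pension funds' purchases of foreign equities 1334.28, inward foreign direct investment in the manufacturing sector 1113.05.)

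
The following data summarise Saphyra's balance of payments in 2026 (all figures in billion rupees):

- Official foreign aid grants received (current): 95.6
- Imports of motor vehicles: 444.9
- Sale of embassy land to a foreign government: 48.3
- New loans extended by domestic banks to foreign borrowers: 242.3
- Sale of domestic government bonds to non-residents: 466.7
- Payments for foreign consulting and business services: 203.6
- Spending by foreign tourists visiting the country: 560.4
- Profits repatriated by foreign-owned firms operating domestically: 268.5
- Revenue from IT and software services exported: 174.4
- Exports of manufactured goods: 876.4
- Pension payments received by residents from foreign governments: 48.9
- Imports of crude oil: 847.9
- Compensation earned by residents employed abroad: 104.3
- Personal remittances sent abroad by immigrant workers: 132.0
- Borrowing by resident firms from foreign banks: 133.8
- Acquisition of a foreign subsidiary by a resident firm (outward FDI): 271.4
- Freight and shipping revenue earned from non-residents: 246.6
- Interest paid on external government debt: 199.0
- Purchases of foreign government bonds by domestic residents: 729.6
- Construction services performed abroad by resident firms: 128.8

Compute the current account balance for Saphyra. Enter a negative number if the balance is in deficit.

139.5

Goods: -847.9 - 444.9 + 876.4 = -416.4
Services: 128.8 - 203.6 + 560.4 + 246.6 + 174.4 = 906.6
Primary income: -199.0 + 104.3 - 268.5 = -363.2
Secondary income: -132.0 + 48.9 + 95.6 = 12.5
Current account = (-416.4) + 906.6 + (-363.2) + 12.5 = 139.5
(Excluded from the current account — capital account: sale of embassy land to a foreign government 48.3; financial account: new loans extended by domestic banks to foreign borrowers 242.3, sale of domestic government bonds to non-residents 466.7, borrowing by resident firms from foreign banks 133.8, acquisition of a foreign subsidiary by a resident firm (outward FDI) 271.4, purchases of foreign government bonds by domestic residents 729.6.)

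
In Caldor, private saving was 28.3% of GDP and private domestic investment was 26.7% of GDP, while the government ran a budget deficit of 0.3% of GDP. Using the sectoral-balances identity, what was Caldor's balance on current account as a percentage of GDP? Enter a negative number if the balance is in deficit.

By the sectoral-balances identity, CA = (S_private - I) + (T - G).
Private balance = 28.3 - 26.7 = 1.6
Government balance (T - G) = -0.3
CA = 1.6 + (-0.3) = 1.3

1.3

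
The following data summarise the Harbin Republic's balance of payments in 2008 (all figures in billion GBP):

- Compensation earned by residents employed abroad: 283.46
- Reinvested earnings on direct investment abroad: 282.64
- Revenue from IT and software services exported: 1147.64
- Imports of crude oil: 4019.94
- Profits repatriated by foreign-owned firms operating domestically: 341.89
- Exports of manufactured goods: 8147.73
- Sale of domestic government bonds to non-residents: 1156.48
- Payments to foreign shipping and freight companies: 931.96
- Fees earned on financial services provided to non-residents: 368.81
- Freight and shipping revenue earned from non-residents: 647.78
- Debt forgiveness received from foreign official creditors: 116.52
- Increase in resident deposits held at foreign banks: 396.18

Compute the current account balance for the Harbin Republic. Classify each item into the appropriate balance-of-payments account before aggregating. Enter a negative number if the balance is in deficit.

5584.27

Goods: -4019.94 + 8147.73 = 4127.79
Services: -931.96 + 647.78 + 368.81 + 1147.64 = 1232.27
Primary income: 282.64 + 283.46 - 341.89 = 224.21
Current account = 4127.79 + 1232.27 + 224.21 = 5584.27
(Excluded from the current account — financial account: sale of domestic government bonds to non-residents 1156.48, increase in resident deposits held at foreign banks 396.18; capital account: debt forgiveness received from foreign official creditors 116.52.)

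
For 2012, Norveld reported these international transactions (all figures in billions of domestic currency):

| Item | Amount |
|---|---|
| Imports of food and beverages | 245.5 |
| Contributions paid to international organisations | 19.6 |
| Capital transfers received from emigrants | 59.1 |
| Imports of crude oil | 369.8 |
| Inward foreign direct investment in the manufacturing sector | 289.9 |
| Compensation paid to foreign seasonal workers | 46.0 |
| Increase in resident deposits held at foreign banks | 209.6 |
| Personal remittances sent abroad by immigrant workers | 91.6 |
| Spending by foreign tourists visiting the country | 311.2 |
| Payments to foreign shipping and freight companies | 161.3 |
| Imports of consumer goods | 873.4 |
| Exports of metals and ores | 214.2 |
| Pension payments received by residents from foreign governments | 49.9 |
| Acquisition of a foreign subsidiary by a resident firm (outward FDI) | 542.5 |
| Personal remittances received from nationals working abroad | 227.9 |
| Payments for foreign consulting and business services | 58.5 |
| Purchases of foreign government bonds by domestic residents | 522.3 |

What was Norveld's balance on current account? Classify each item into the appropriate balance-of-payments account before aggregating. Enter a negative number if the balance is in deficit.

-1062.5

Goods: -873.4 - 369.8 + 214.2 - 245.5 = -1274.5
Services: 311.2 - 58.5 - 161.3 = 91.4
Primary income: -46.0
Secondary income: 49.9 - 91.6 + 227.9 - 19.6 = 166.6
Current account = (-1274.5) + 91.4 + (-46.0) + 166.6 = -1062.5
(Excluded from the current account — capital account: capital transfers received from emigrants 59.1; financial account: inward foreign direct investment in the manufacturing sector 289.9, increase in resident deposits held at foreign banks 209.6, acquisition of a foreign subsidiary by a resident firm (outward FDI) 542.5, purchases of foreign government bonds by domestic residents 522.3.)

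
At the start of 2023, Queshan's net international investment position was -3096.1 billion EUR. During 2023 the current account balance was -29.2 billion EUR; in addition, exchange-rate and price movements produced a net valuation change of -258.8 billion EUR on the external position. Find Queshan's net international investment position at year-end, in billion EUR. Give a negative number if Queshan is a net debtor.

Change in NIIP = current account + net valuation change = -29.2 + (-258.8) = -288.0
End-of-year NIIP = -3096.1 + (-288.0) = -3384.1

-3384.1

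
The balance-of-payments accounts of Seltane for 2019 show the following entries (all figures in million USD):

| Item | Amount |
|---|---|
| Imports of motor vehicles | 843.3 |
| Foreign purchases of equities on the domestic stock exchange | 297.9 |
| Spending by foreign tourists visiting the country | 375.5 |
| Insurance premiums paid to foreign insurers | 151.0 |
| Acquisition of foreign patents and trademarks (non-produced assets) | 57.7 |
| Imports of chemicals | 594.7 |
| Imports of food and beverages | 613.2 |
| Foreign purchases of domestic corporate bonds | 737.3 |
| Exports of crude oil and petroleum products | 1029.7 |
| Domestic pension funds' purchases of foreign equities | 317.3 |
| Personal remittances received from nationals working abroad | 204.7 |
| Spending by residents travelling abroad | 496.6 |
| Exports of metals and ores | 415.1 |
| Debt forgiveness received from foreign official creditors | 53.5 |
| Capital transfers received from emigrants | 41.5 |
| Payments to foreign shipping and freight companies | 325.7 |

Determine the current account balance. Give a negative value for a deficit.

Goods: -613.2 + 1029.7 - 843.3 - 594.7 + 415.1 = -606.4
Services: -151.0 + 375.5 - 325.7 - 496.6 = -597.8
Secondary income: 204.7
Current account = (-606.4) + (-597.8) + 204.7 = -999.5
(Excluded from the current account — financial account: foreign purchases of equities on the domestic stock exchange 297.9, foreign purchases of domestic corporate bonds 737.3, domestic pension funds' purchases of foreign equities 317.3; capital account: acquisition of foreign patents and trademarks (non-produced assets) 57.7, debt forgiveness received from foreign official creditors 53.5, capital transfers received from emigrants 41.5.)

-999.5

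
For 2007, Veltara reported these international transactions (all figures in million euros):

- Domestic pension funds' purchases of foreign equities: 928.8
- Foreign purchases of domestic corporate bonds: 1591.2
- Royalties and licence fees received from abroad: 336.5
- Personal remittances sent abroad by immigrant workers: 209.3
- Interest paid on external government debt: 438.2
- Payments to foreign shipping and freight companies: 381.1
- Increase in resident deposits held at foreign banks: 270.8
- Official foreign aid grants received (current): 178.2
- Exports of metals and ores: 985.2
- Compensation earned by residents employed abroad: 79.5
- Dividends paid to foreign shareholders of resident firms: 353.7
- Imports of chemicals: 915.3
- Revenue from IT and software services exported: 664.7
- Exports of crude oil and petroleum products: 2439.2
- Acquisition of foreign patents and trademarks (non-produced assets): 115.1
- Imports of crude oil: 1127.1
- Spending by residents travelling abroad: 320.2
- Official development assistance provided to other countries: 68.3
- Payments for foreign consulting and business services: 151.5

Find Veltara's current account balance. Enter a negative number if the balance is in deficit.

Goods: 985.2 - 1127.1 + 2439.2 - 915.3 = 1382.0
Services: -320.2 - 151.5 + 664.7 - 381.1 + 336.5 = 148.4
Primary income: -353.7 + 79.5 - 438.2 = -712.4
Secondary income: -209.3 - 68.3 + 178.2 = -99.4
Current account = 1382.0 + 148.4 + (-712.4) + (-99.4) = 718.6
(Excluded from the current account — financial account: domestic pension funds' purchases of foreign equities 928.8, foreign purchases of domestic corporate bonds 1591.2, increase in resident deposits held at foreign banks 270.8; capital account: acquisition of foreign patents and trademarks (non-produced assets) 115.1.)

718.6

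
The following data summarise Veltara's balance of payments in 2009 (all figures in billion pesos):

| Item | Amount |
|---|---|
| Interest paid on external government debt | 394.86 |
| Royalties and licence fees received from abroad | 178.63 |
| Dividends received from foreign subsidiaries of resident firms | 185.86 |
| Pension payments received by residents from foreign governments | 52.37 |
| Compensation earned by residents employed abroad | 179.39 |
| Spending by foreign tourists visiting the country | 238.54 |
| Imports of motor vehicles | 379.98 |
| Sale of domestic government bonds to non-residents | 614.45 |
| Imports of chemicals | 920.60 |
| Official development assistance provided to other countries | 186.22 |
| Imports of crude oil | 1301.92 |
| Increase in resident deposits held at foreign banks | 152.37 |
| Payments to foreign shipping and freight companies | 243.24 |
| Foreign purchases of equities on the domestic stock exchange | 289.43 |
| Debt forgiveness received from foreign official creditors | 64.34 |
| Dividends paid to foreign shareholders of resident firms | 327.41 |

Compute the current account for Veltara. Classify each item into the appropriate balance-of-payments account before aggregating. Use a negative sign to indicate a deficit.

Goods: -920.60 - 379.98 - 1301.92 = -2602.50
Services: 178.63 - 243.24 + 238.54 = 173.93
Primary income: -327.41 + 185.86 - 394.86 + 179.39 = -357.02
Secondary income: 52.37 - 186.22 = -133.85
Current account = (-2602.50) + 173.93 + (-357.02) + (-133.85) = -2919.44
(Excluded from the current account — financial account: sale of domestic government bonds to non-residents 614.45, increase in resident deposits held at foreign banks 152.37, foreign purchases of equities on the domestic stock exchange 289.43; capital account: debt forgiveness received from foreign official creditors 64.34.)

-2919.44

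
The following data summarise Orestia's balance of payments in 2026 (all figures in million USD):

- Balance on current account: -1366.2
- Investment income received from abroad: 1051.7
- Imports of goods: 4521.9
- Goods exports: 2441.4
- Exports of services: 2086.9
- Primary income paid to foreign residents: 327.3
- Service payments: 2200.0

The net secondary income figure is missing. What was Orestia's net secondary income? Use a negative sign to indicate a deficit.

103.0

Current account = goods balance + services balance + net primary income + net secondary income
Sum of the known components = -1469.2
Net secondary income = CA - (known components) = -1366.2 - (-1469.2) = 103.0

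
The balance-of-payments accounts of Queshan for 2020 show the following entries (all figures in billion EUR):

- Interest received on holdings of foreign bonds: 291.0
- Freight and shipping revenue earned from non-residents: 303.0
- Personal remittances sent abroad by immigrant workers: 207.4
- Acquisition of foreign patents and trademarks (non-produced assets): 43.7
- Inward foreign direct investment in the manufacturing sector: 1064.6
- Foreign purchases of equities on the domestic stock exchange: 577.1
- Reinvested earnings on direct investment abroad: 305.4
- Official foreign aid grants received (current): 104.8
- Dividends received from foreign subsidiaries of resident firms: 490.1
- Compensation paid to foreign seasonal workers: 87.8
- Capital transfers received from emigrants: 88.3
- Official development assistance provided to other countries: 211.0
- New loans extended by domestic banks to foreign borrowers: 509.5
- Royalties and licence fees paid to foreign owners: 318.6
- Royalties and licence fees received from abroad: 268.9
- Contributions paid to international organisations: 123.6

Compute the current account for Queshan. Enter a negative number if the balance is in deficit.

Services: -318.6 + 268.9 + 303.0 = 253.3
Primary income: -87.8 + 490.1 + 291.0 + 305.4 = 998.7
Secondary income: -123.6 - 207.4 + 104.8 - 211.0 = -437.2
Current account = 253.3 + 998.7 + (-437.2) = 814.8
(Excluded from the current account — capital account: acquisition of foreign patents and trademarks (non-produced assets) 43.7, capital transfers received from emigrants 88.3; financial account: inward foreign direct investment in the manufacturing sector 1064.6, foreign purchases of equities on the domestic stock exchange 577.1, new loans extended by domestic banks to foreign borrowers 509.5.)

814.8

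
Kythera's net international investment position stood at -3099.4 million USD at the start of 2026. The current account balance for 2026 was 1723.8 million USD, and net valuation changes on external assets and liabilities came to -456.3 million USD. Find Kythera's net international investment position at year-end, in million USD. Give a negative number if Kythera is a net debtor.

Change in NIIP = current account + net valuation change = 1723.8 + (-456.3) = 1267.5
End-of-year NIIP = -3099.4 + 1267.5 = -1831.9

-1831.9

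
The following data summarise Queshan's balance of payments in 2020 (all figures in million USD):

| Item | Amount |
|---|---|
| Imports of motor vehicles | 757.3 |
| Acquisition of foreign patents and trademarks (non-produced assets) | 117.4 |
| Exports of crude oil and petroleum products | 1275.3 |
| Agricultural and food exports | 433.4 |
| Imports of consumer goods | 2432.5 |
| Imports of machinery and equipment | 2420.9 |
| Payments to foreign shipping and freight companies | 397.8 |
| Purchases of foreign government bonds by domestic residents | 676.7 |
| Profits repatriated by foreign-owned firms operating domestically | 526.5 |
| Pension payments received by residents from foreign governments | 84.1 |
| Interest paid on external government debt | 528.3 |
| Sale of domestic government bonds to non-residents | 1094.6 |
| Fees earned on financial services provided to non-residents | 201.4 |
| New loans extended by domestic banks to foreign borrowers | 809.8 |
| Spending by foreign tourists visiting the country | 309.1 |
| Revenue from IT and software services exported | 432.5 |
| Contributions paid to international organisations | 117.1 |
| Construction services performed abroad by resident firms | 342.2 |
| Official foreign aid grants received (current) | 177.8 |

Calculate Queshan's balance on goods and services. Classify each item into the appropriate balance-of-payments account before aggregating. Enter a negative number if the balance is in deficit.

-3014.6

Goods: -2420.9 + 1275.3 - 2432.5 + 433.4 - 757.3 = -3902.0
Services: 309.1 + 342.2 + 201.4 + 432.5 - 397.8 = 887.4
Trade balance = -3902.0 + 887.4 = -3014.6
(Excluded from the trade balance — capital account: acquisition of foreign patents and trademarks (non-produced assets) 117.4; financial account: purchases of foreign government bonds by domestic residents 676.7, sale of domestic government bonds to non-residents 1094.6, new loans extended by domestic banks to foreign borrowers 809.8; primary income: profits repatriated by foreign-owned firms operating domestically 526.5, interest paid on external government debt 528.3; secondary income: pension payments received by residents from foreign governments 84.1, contributions paid to international organisations 117.1, official foreign aid grants received (current) 177.8.)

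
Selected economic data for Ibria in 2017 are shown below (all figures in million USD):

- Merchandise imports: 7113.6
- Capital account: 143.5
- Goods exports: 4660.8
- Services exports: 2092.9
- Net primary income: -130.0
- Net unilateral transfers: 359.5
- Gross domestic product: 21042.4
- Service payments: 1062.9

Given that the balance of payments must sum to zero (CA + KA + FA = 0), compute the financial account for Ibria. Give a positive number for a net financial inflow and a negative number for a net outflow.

1049.8

Goods balance = 4660.8 - 7113.6 = -2452.8
Services balance = 2092.9 - 1062.9 = 1030.0
Trade balance (goods + services) = -2452.8 + 1030.0 = -1422.8
Net primary income = -130.0
Net secondary income = 359.5
Current account = -1422.8 + (-130.0) + 359.5 = -1193.3
Financial account = -(-1193.3 + 143.5) = 1049.8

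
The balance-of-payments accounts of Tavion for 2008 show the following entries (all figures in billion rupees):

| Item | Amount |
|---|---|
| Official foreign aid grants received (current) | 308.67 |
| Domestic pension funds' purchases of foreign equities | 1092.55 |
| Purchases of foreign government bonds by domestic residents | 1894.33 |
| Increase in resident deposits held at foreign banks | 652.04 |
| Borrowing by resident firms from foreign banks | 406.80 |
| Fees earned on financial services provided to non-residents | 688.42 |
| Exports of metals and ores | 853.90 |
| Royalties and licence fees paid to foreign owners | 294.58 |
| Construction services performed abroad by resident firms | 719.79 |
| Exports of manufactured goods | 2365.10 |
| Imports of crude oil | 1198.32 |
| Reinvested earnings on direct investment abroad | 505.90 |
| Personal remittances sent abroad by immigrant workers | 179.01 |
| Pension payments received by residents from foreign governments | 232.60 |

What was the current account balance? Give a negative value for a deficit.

4002.47

Goods: 2365.10 - 1198.32 + 853.90 = 2020.68
Services: 719.79 - 294.58 + 688.42 = 1113.63
Primary income: 505.90
Secondary income: -179.01 + 308.67 + 232.60 = 362.26
Current account = 2020.68 + 1113.63 + 505.90 + 362.26 = 4002.47
(Excluded from the current account — financial account: domestic pension funds' purchases of foreign equities 1092.55, purchases of foreign government bonds by domestic residents 1894.33, increase in resident deposits held at foreign banks 652.04, borrowing by resident firms from foreign banks 406.80.)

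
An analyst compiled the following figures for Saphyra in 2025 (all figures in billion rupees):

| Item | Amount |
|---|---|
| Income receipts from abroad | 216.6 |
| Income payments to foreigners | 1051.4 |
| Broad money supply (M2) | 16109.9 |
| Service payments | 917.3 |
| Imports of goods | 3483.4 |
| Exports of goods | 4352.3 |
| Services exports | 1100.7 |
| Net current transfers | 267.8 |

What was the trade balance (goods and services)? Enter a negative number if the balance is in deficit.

1052.3

Goods balance = 4352.3 - 3483.4 = 868.9
Services balance = 1100.7 - 917.3 = 183.4
Trade balance (goods + services) = 868.9 + 183.4 = 1052.3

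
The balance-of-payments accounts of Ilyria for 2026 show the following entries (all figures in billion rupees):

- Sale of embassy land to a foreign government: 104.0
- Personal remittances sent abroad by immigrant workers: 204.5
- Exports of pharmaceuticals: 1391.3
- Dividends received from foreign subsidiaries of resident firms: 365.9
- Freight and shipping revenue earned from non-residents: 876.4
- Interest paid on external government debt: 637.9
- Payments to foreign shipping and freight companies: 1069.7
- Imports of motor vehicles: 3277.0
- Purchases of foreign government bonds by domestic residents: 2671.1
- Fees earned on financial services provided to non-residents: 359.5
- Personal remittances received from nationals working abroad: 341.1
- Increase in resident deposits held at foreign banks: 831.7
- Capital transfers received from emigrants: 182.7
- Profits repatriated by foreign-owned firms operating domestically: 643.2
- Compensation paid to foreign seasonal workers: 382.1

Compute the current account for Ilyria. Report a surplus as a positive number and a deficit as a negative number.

-2880.2

Goods: -3277.0 + 1391.3 = -1885.7
Services: 876.4 - 1069.7 + 359.5 = 166.2
Primary income: 365.9 - 643.2 - 637.9 - 382.1 = -1297.3
Secondary income: -204.5 + 341.1 = 136.6
Current account = (-1885.7) + 166.2 + (-1297.3) + 136.6 = -2880.2
(Excluded from the current account — capital account: sale of embassy land to a foreign government 104.0, capital transfers received from emigrants 182.7; financial account: purchases of foreign government bonds by domestic residents 2671.1, increase in resident deposits held at foreign banks 831.7.)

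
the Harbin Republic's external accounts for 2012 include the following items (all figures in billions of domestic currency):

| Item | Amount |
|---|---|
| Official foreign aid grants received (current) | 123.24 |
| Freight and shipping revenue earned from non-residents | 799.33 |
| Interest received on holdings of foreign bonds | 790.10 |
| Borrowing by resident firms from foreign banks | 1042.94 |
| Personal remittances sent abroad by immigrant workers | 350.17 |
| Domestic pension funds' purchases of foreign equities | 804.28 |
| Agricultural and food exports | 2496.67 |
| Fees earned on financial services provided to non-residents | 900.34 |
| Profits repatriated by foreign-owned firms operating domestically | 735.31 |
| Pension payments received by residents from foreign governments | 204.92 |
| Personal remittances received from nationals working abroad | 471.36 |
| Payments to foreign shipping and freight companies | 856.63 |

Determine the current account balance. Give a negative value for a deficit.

3843.85

Goods: 2496.67
Services: 900.34 - 856.63 + 799.33 = 843.04
Primary income: -735.31 + 790.10 = 54.79
Secondary income: 204.92 + 471.36 + 123.24 - 350.17 = 449.35
Current account = 2496.67 + 843.04 + 54.79 + 449.35 = 3843.85
(Excluded from the current account — financial account: borrowing by resident firms from foreign banks 1042.94, domestic pension funds' purchases of foreign equities 804.28.)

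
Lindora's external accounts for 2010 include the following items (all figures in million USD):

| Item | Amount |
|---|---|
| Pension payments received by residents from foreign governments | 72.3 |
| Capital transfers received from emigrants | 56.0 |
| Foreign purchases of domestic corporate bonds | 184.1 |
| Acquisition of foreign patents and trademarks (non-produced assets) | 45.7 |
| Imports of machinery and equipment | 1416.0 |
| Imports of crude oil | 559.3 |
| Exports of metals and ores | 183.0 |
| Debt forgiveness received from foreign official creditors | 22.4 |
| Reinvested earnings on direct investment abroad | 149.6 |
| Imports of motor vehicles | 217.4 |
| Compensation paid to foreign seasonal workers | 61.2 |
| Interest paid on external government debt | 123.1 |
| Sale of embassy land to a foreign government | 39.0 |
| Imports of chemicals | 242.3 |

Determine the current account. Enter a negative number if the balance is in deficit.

-2214.4

Goods: -217.4 - 559.3 + 183.0 - 1416.0 - 242.3 = -2252.0
Primary income: -123.1 - 61.2 + 149.6 = -34.7
Secondary income: 72.3
Current account = (-2252.0) + (-34.7) + 72.3 = -2214.4
(Excluded from the current account — capital account: capital transfers received from emigrants 56.0, acquisition of foreign patents and trademarks (non-produced assets) 45.7, debt forgiveness received from foreign official creditors 22.4, sale of embassy land to a foreign government 39.0; financial account: foreign purchases of domestic corporate bonds 184.1.)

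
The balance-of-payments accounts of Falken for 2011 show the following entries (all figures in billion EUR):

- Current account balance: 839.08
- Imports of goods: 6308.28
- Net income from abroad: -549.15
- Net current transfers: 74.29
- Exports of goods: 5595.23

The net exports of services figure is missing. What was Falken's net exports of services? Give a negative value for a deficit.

Current account = goods balance + services balance + net primary income + net secondary income
Sum of the known components = -1187.91
Net exports of services = CA - (known components) = 839.08 - (-1187.91) = 2026.99

2026.99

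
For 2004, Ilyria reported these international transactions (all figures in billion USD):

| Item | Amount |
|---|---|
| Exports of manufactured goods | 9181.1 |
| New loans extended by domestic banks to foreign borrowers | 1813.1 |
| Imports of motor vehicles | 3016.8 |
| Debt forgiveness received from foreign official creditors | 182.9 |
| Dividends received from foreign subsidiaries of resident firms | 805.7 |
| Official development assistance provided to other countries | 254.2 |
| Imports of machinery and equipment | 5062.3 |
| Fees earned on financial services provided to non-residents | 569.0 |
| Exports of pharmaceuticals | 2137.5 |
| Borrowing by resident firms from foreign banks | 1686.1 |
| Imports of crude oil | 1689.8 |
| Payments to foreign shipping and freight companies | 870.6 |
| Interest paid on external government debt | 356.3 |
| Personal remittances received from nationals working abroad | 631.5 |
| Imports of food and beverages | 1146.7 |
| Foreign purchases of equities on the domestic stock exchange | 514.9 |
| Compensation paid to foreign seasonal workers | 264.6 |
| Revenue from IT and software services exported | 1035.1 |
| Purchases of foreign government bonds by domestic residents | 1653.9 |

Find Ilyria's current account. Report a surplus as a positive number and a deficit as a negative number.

1698.6

Goods: -1689.8 - 5062.3 - 1146.7 + 2137.5 - 3016.8 + 9181.1 = 403.0
Services: 569.0 - 870.6 + 1035.1 = 733.5
Primary income: -356.3 + 805.7 - 264.6 = 184.8
Secondary income: 631.5 - 254.2 = 377.3
Current account = 403.0 + 733.5 + 184.8 + 377.3 = 1698.6
(Excluded from the current account — financial account: new loans extended by domestic banks to foreign borrowers 1813.1, borrowing by resident firms from foreign banks 1686.1, foreign purchases of equities on the domestic stock exchange 514.9, purchases of foreign government bonds by domestic residents 1653.9; capital account: debt forgiveness received from foreign official creditors 182.9.)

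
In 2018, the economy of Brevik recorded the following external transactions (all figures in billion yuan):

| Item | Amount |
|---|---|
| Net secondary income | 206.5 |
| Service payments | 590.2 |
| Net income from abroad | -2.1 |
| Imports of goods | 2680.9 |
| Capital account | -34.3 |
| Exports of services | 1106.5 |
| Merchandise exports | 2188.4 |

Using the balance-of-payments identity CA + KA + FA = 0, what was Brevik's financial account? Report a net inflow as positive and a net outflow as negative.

Goods balance = 2188.4 - 2680.9 = -492.5
Services balance = 1106.5 - 590.2 = 516.3
Trade balance (goods + services) = -492.5 + 516.3 = 23.8
Net primary income = -2.1
Net secondary income = 206.5
Current account = 23.8 + (-2.1) + 206.5 = 228.2
Financial account = -(228.2 + (-34.3)) = -193.9

-193.9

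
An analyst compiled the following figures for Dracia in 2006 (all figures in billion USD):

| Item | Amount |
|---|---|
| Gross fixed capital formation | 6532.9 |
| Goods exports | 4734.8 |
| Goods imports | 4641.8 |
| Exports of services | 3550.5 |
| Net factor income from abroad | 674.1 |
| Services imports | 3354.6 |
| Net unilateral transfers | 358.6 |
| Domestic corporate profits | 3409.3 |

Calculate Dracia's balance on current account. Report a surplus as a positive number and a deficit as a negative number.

1321.6

Goods balance = 4734.8 - 4641.8 = 93.0
Services balance = 3550.5 - 3354.6 = 195.9
Trade balance (goods + services) = 93.0 + 195.9 = 288.9
Net primary income = 674.1
Net secondary income = 358.6
Current account = 288.9 + 674.1 + 358.6 = 1321.6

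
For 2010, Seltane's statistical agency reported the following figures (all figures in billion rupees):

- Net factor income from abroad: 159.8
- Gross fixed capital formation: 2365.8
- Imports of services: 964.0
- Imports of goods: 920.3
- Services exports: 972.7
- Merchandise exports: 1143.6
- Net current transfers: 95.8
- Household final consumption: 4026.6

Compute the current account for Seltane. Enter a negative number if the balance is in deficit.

487.6

Goods balance = 1143.6 - 920.3 = 223.3
Services balance = 972.7 - 964.0 = 8.7
Trade balance (goods + services) = 223.3 + 8.7 = 232.0
Net primary income = 159.8
Net secondary income = 95.8
Current account = 232.0 + 159.8 + 95.8 = 487.6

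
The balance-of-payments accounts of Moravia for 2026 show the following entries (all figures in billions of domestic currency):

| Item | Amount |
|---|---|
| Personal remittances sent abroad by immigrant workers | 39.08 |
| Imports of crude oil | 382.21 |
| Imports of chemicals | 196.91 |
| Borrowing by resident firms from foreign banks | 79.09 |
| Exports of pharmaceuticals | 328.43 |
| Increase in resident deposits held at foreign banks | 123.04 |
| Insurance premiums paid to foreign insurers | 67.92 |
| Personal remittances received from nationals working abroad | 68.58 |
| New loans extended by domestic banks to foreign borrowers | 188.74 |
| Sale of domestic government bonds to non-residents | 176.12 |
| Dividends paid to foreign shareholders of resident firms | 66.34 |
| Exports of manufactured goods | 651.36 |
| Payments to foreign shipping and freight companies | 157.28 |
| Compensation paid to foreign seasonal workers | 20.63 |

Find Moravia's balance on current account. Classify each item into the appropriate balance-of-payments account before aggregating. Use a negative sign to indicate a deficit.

118.00

Goods: 651.36 - 382.21 + 328.43 - 196.91 = 400.67
Services: -157.28 - 67.92 = -225.20
Primary income: -20.63 - 66.34 = -86.97
Secondary income: -39.08 + 68.58 = 29.50
Current account = 400.67 + (-225.20) + (-86.97) + 29.50 = 118.00
(Excluded from the current account — financial account: borrowing by resident firms from foreign banks 79.09, increase in resident deposits held at foreign banks 123.04, new loans extended by domestic banks to foreign borrowers 188.74, sale of domestic government bonds to non-residents 176.12.)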